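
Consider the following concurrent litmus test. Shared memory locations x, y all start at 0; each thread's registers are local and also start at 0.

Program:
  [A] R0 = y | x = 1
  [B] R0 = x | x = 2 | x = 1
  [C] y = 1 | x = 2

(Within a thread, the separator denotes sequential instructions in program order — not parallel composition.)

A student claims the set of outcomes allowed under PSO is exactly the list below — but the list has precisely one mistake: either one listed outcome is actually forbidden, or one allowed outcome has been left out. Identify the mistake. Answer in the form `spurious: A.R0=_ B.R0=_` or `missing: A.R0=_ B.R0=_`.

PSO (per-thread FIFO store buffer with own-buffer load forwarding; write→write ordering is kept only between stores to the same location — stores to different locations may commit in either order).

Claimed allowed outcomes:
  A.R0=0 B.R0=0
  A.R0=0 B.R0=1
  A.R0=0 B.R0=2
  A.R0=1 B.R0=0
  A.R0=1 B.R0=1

outcome vector order: (A.R0,B.R0)
PSO (6): 0/0 0/1 0/2 1/0 1/1 1/2
PSO∖claimed = {1/2}

missing: A.R0=1 B.R0=2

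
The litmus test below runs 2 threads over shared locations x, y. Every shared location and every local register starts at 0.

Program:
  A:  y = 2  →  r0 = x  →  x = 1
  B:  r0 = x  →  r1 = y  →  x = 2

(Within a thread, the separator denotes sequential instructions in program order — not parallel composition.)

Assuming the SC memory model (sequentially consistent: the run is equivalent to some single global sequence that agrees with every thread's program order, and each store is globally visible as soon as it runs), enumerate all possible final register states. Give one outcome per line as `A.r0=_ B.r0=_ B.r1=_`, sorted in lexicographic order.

A.r0=0 B.r0=0 B.r1=0
A.r0=0 B.r0=0 B.r1=2
A.r0=0 B.r0=1 B.r1=2
A.r0=2 B.r0=0 B.r1=0
A.r0=2 B.r0=0 B.r1=2

outcome vector order: (A.r0,B.r0,B.r1)
|SC outcomes| = 5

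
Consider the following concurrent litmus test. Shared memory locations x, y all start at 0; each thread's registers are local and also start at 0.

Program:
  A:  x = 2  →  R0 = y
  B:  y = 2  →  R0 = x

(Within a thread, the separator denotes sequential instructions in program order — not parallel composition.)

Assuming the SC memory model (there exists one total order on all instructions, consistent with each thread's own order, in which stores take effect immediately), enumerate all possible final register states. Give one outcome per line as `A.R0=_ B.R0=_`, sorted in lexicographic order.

A.R0=0 B.R0=2
A.R0=2 B.R0=0
A.R0=2 B.R0=2

outcome vector order: (A.R0,B.R0)
|SC outcomes| = 3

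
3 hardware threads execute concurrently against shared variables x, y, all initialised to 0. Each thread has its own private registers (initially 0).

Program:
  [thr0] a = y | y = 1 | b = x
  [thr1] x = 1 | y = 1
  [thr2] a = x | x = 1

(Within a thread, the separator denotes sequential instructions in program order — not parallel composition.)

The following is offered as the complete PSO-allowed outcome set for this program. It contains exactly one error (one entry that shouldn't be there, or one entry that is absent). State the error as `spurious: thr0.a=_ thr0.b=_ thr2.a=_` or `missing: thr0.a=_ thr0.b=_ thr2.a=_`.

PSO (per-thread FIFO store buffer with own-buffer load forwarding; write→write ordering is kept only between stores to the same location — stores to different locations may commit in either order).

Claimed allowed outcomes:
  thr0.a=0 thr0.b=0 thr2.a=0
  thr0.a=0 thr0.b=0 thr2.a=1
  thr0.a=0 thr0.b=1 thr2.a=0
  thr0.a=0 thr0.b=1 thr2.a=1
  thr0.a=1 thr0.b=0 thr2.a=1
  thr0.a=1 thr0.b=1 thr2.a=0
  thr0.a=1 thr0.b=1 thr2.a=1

outcome vector order: (thr0.a,thr0.b,thr2.a)
PSO (8): 000; 001; 010; 011; 100; 101; 110; 111
PSO∖claimed = {100}

missing: thr0.a=1 thr0.b=0 thr2.a=0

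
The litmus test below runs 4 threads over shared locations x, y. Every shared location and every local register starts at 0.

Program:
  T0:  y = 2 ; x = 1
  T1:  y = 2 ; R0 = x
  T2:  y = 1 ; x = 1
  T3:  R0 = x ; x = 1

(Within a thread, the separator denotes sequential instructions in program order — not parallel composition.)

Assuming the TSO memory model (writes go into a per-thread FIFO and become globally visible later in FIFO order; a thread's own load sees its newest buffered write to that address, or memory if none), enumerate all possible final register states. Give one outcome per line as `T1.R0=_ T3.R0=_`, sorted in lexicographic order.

T1.R0=0 T3.R0=0
T1.R0=0 T3.R0=1
T1.R0=1 T3.R0=0
T1.R0=1 T3.R0=1

outcome vector order: (T1.R0,T3.R0)
|TSO outcomes| = 4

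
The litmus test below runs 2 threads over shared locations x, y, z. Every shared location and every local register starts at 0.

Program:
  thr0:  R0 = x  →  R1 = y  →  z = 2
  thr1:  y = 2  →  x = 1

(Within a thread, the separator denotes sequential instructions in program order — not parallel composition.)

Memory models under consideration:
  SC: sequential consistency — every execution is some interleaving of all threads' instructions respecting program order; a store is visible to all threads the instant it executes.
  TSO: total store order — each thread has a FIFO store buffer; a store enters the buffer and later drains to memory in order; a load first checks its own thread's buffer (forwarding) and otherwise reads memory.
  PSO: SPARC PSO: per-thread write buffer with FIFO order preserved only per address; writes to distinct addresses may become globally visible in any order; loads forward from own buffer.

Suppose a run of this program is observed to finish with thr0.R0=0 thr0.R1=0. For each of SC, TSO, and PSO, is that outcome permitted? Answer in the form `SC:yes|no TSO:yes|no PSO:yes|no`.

outcome vector order: (thr0.R0,thr0.R1)
SC: 3 outcomes — {00; 02; 12}
TSO: 3 outcomes — {00; 02; 12}
PSO: 4 outcomes — {00; 02; 10; 12}
target 00 ∈ {SC,TSO,PSO}

SC:yes TSO:yes PSO:yes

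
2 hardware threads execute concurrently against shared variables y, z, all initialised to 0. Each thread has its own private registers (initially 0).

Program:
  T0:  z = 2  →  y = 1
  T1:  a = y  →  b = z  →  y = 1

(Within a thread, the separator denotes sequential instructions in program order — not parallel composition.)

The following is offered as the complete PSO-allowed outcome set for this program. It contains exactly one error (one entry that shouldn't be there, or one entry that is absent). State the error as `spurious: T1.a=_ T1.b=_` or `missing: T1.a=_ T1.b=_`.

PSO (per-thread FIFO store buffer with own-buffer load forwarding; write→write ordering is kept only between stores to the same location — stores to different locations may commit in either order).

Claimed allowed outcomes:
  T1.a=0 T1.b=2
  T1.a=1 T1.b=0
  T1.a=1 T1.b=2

outcome vector order: (T1.a,T1.b)
PSO (4): <0 0> <0 2> <1 0> <1 2>
PSO∖claimed = {<0 0>}

missing: T1.a=0 T1.b=0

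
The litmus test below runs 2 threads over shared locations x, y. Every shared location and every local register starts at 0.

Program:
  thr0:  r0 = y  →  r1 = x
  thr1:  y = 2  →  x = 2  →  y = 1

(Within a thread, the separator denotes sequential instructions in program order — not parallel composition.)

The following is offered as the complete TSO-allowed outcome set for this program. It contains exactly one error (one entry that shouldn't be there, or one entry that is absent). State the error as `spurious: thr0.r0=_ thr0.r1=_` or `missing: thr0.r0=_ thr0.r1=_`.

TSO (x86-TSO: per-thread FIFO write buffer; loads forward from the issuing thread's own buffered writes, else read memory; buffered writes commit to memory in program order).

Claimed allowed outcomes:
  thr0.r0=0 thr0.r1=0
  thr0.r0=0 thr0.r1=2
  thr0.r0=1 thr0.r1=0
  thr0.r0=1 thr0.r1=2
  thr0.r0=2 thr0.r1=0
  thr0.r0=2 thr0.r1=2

spurious: thr0.r0=1 thr0.r1=0

outcome vector order: (thr0.r0,thr0.r1)
TSO: 5 outcomes — {<0 0>, <0 2>, <1 2>, <2 0>, <2 2>}
claimed∖TSO = {<1 0>}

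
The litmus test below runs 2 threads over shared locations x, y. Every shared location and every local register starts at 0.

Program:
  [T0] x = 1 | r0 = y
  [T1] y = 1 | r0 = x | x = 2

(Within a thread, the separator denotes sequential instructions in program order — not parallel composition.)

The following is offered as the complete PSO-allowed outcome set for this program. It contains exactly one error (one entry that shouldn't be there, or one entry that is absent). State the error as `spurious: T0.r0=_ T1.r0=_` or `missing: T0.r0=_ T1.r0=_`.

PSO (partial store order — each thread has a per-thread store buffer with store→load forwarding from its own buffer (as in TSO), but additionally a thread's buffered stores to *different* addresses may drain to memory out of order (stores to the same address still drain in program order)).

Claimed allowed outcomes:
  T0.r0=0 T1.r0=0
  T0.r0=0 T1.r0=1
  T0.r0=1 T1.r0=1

outcome vector order: (T0.r0,T1.r0)
under PSO → (0,0), (0,1), (1,0), (1,1)
PSO∖claimed = {(1,0)}

missing: T0.r0=1 T1.r0=0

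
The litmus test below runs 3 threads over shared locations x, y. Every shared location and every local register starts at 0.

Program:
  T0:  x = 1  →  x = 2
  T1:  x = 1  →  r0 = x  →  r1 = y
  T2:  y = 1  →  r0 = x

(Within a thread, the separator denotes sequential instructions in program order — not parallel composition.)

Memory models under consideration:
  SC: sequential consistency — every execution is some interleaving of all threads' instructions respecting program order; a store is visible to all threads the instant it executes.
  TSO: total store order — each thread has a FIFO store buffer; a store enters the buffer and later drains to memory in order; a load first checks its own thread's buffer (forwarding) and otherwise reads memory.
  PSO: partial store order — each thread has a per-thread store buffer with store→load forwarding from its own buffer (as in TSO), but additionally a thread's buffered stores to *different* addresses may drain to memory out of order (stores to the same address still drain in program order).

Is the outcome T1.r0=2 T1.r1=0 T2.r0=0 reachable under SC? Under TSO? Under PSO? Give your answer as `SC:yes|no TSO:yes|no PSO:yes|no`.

outcome vector order: (T1.r0,T1.r1,T2.r0)
under SC → 1/0/1; 1/0/2; 1/1/0; 1/1/1; 1/1/2; 2/0/2; 2/1/0; 2/1/1; 2/1/2
under TSO → 1/0/0; 1/0/1; 1/0/2; 1/1/0; 1/1/1; 1/1/2; 2/0/0; 2/0/1; 2/0/2; 2/1/0; 2/1/1; 2/1/2
under PSO → 1/0/0; 1/0/1; 1/0/2; 1/1/0; 1/1/1; 1/1/2; 2/0/0; 2/0/1; 2/0/2; 2/1/0; 2/1/1; 2/1/2
target 2/0/0 ∈ {TSO,PSO}

SC:no TSO:yes PSO:yes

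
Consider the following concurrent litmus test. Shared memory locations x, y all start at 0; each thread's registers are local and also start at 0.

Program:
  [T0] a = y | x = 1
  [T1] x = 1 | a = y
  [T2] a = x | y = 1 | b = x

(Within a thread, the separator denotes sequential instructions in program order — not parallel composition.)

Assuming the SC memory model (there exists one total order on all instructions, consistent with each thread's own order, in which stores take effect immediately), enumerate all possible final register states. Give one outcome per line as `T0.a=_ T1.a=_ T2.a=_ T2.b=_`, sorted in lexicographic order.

T0.a=0 T1.a=0 T2.a=0 T2.b=1
T0.a=0 T1.a=0 T2.a=1 T2.b=1
T0.a=0 T1.a=1 T2.a=0 T2.b=0
T0.a=0 T1.a=1 T2.a=0 T2.b=1
T0.a=0 T1.a=1 T2.a=1 T2.b=1
T0.a=1 T1.a=0 T2.a=0 T2.b=1
T0.a=1 T1.a=0 T2.a=1 T2.b=1
T0.a=1 T1.a=1 T2.a=0 T2.b=0
T0.a=1 T1.a=1 T2.a=0 T2.b=1
T0.a=1 T1.a=1 T2.a=1 T2.b=1

outcome vector order: (T0.a,T1.a,T2.a,T2.b)
|SC outcomes| = 10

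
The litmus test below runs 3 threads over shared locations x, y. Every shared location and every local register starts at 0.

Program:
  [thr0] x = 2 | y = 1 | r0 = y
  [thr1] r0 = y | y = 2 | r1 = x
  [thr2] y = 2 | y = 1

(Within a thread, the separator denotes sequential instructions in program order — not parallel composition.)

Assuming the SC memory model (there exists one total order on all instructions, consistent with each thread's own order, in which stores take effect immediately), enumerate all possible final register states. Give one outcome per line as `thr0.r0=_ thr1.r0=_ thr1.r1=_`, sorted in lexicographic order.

thr0.r0=1 thr1.r0=0 thr1.r1=0
thr0.r0=1 thr1.r0=0 thr1.r1=2
thr0.r0=1 thr1.r0=1 thr1.r1=0
thr0.r0=1 thr1.r0=1 thr1.r1=2
thr0.r0=1 thr1.r0=2 thr1.r1=0
thr0.r0=1 thr1.r0=2 thr1.r1=2
thr0.r0=2 thr1.r0=0 thr1.r1=0
thr0.r0=2 thr1.r0=0 thr1.r1=2
thr0.r0=2 thr1.r0=1 thr1.r1=2
thr0.r0=2 thr1.r0=2 thr1.r1=2

outcome vector order: (thr0.r0,thr1.r0,thr1.r1)
|SC outcomes| = 10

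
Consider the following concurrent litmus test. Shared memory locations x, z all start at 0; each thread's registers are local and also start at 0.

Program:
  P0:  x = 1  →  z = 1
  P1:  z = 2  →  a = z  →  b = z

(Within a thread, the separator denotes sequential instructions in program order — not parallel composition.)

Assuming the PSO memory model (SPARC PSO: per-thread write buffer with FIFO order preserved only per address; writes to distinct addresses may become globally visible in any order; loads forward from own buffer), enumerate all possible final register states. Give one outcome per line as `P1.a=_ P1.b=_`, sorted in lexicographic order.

P1.a=1 P1.b=1
P1.a=2 P1.b=1
P1.a=2 P1.b=2

outcome vector order: (P1.a,P1.b)
|PSO outcomes| = 3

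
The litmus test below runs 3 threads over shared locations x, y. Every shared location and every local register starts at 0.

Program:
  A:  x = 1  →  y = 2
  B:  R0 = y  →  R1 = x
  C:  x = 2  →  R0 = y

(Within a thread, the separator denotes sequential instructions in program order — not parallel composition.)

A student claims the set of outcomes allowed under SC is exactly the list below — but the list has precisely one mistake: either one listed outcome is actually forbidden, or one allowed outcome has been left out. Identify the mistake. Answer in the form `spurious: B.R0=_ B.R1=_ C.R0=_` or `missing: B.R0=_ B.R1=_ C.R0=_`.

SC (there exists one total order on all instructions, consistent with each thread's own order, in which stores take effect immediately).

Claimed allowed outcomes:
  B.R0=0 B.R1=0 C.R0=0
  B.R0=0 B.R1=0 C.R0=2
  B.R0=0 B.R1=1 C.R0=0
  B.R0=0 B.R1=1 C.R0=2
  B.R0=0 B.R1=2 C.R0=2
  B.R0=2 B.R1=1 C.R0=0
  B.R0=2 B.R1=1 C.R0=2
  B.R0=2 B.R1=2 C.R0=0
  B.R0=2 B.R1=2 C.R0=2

outcome vector order: (B.R0,B.R1,C.R0)
SC: 10 outcomes — {<0 0 0>; <0 0 2>; <0 1 0>; <0 1 2>; <0 2 0>; <0 2 2>; <2 1 0>; <2 1 2>; <2 2 0>; <2 2 2>}
SC∖claimed = {<0 2 0>}

missing: B.R0=0 B.R1=2 C.R0=0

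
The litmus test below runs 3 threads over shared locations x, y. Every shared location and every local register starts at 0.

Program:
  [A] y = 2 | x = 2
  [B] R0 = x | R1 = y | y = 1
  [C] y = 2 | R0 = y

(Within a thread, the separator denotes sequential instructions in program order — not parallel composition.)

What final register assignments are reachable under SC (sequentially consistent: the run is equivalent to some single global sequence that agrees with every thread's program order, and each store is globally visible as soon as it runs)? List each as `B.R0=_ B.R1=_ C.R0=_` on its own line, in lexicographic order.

B.R0=0 B.R1=0 C.R0=1
B.R0=0 B.R1=0 C.R0=2
B.R0=0 B.R1=2 C.R0=1
B.R0=0 B.R1=2 C.R0=2
B.R0=2 B.R1=2 C.R0=1
B.R0=2 B.R1=2 C.R0=2

outcome vector order: (B.R0,B.R1,C.R0)
|SC outcomes| = 6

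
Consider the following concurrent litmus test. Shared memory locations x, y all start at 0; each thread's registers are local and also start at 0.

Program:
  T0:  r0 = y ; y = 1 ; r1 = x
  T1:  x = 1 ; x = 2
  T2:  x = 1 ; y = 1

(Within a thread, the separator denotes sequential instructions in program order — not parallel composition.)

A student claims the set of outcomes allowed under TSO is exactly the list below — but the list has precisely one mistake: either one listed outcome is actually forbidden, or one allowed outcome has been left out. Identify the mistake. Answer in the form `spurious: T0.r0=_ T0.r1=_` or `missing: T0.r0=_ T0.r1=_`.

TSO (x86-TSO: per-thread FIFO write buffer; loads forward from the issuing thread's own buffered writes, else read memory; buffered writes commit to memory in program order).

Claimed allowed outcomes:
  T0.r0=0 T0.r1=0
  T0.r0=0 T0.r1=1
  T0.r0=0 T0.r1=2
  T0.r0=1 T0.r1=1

outcome vector order: (T0.r0,T0.r1)
TSO: 5 outcomes — {00, 01, 02, 11, 12}
TSO∖claimed = {12}

missing: T0.r0=1 T0.r1=2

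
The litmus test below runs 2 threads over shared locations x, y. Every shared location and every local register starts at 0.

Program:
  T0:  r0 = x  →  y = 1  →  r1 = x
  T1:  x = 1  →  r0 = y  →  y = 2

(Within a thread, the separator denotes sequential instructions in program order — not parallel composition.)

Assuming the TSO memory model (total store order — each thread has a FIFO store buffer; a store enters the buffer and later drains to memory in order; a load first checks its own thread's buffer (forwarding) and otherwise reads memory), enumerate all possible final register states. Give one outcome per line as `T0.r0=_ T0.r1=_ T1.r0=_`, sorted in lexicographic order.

outcome vector order: (T0.r0,T0.r1,T1.r0)
|TSO outcomes| = 6

T0.r0=0 T0.r1=0 T1.r0=0
T0.r0=0 T0.r1=0 T1.r0=1
T0.r0=0 T0.r1=1 T1.r0=0
T0.r0=0 T0.r1=1 T1.r0=1
T0.r0=1 T0.r1=1 T1.r0=0
T0.r0=1 T0.r1=1 T1.r0=1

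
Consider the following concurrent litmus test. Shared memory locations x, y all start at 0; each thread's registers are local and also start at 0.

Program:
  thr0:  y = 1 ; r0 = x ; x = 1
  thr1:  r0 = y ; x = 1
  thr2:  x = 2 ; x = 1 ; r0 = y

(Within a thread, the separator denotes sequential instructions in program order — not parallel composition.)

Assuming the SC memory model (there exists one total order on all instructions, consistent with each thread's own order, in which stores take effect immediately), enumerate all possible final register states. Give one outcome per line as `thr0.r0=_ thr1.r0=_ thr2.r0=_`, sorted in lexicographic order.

thr0.r0=0 thr1.r0=0 thr2.r0=1
thr0.r0=0 thr1.r0=1 thr2.r0=1
thr0.r0=1 thr1.r0=0 thr2.r0=0
thr0.r0=1 thr1.r0=0 thr2.r0=1
thr0.r0=1 thr1.r0=1 thr2.r0=0
thr0.r0=1 thr1.r0=1 thr2.r0=1
thr0.r0=2 thr1.r0=0 thr2.r0=1
thr0.r0=2 thr1.r0=1 thr2.r0=1

outcome vector order: (thr0.r0,thr1.r0,thr2.r0)
|SC outcomes| = 8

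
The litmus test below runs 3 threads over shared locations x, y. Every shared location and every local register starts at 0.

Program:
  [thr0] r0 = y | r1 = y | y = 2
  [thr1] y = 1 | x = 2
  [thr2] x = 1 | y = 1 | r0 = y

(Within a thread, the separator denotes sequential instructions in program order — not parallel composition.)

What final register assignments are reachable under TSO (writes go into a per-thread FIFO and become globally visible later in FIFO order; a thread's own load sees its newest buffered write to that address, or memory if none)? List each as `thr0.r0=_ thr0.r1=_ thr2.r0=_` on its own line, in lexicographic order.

thr0.r0=0 thr0.r1=0 thr2.r0=1
thr0.r0=0 thr0.r1=0 thr2.r0=2
thr0.r0=0 thr0.r1=1 thr2.r0=1
thr0.r0=0 thr0.r1=1 thr2.r0=2
thr0.r0=1 thr0.r1=1 thr2.r0=1
thr0.r0=1 thr0.r1=1 thr2.r0=2

outcome vector order: (thr0.r0,thr0.r1,thr2.r0)
|TSO outcomes| = 6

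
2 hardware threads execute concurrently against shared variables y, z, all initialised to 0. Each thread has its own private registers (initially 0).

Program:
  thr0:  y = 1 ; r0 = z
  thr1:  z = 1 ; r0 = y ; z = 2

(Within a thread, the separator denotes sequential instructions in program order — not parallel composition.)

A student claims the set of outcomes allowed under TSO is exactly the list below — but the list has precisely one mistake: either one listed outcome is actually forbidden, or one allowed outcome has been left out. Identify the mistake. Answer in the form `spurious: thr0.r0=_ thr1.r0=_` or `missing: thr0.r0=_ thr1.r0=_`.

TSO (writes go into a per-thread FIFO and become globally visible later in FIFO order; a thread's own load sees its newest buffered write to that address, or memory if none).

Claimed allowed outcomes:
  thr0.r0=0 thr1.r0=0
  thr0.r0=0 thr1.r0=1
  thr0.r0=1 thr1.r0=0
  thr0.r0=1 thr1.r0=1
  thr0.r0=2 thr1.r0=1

outcome vector order: (thr0.r0,thr1.r0)
[TSO] allowed = {00; 01; 10; 11; 20; 21}
TSO∖claimed = {20}

missing: thr0.r0=2 thr1.r0=0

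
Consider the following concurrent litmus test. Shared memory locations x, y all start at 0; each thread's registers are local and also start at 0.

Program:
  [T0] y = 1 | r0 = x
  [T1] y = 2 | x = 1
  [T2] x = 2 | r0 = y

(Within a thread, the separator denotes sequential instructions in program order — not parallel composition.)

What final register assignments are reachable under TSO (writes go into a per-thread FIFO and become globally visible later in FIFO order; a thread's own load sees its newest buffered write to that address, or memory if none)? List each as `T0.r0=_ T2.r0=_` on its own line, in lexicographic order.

T0.r0=0 T2.r0=0
T0.r0=0 T2.r0=1
T0.r0=0 T2.r0=2
T0.r0=1 T2.r0=0
T0.r0=1 T2.r0=1
T0.r0=1 T2.r0=2
T0.r0=2 T2.r0=0
T0.r0=2 T2.r0=1
T0.r0=2 T2.r0=2

outcome vector order: (T0.r0,T2.r0)
|TSO outcomes| = 9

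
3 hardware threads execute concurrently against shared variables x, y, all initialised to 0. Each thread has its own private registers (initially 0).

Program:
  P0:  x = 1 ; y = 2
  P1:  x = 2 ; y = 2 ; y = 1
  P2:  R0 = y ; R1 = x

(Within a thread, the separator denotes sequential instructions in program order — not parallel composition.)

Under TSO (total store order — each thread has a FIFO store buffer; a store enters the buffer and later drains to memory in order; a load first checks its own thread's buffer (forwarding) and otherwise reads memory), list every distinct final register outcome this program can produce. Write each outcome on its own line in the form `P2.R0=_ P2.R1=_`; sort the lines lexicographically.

P2.R0=0 P2.R1=0
P2.R0=0 P2.R1=1
P2.R0=0 P2.R1=2
P2.R0=1 P2.R1=1
P2.R0=1 P2.R1=2
P2.R0=2 P2.R1=1
P2.R0=2 P2.R1=2

outcome vector order: (P2.R0,P2.R1)
|TSO outcomes| = 7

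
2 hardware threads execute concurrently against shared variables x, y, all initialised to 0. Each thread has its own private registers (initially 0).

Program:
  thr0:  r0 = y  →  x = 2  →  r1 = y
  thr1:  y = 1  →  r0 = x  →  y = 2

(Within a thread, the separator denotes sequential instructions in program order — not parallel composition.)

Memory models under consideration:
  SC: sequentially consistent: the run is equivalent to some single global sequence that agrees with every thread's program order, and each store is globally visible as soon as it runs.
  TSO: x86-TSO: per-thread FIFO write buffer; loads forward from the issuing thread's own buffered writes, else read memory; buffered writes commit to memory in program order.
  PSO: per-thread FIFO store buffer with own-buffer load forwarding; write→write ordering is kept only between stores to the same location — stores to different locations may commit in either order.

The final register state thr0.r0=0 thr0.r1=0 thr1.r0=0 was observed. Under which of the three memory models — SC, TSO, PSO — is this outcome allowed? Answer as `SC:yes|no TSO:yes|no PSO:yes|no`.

SC:no TSO:yes PSO:yes

outcome vector order: (thr0.r0,thr0.r1,thr1.r0)
SC (10): <0 0 2> <0 1 0> <0 1 2> <0 2 0> <0 2 2> <1 1 0> <1 1 2> <1 2 0> <1 2 2> <2 2 0>
TSO (11): <0 0 0> <0 0 2> <0 1 0> <0 1 2> <0 2 0> <0 2 2> <1 1 0> <1 1 2> <1 2 0> <1 2 2> <2 2 0>
PSO (11): <0 0 0> <0 0 2> <0 1 0> <0 1 2> <0 2 0> <0 2 2> <1 1 0> <1 1 2> <1 2 0> <1 2 2> <2 2 0>
target <0 0 0> ∈ {TSO,PSO}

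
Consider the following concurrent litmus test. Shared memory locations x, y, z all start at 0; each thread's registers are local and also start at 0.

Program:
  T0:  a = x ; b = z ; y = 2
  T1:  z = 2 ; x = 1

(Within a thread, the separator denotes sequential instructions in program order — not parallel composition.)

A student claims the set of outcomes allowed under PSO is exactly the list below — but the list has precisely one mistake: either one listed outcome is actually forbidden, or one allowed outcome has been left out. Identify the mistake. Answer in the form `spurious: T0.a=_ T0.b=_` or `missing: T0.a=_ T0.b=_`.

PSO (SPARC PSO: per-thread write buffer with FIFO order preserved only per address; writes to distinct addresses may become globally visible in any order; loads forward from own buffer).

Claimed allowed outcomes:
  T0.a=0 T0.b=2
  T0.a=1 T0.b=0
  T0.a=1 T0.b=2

outcome vector order: (T0.a,T0.b)
under PSO → 0/0; 0/2; 1/0; 1/2
PSO∖claimed = {0/0}

missing: T0.a=0 T0.b=0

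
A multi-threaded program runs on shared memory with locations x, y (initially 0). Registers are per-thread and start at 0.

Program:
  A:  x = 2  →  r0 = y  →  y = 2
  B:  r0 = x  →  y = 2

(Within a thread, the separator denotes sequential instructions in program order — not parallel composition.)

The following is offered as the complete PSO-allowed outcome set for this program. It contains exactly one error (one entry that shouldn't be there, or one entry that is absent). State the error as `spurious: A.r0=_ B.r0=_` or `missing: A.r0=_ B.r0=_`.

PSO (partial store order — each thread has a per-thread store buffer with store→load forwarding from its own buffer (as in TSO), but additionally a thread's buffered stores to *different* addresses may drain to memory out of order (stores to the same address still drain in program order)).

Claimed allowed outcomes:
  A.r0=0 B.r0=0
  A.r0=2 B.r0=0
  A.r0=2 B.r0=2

missing: A.r0=0 B.r0=2

outcome vector order: (A.r0,B.r0)
PSO (4): <0 0>, <0 2>, <2 0>, <2 2>
PSO∖claimed = {<0 2>}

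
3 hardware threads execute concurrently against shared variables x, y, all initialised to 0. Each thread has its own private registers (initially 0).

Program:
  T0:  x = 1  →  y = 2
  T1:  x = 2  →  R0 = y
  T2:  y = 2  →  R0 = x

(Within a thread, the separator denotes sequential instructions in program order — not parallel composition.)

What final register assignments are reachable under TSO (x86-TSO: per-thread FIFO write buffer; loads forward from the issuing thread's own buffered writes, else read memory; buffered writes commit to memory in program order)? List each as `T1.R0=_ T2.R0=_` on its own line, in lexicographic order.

outcome vector order: (T1.R0,T2.R0)
|TSO outcomes| = 6

T1.R0=0 T2.R0=0
T1.R0=0 T2.R0=1
T1.R0=0 T2.R0=2
T1.R0=2 T2.R0=0
T1.R0=2 T2.R0=1
T1.R0=2 T2.R0=2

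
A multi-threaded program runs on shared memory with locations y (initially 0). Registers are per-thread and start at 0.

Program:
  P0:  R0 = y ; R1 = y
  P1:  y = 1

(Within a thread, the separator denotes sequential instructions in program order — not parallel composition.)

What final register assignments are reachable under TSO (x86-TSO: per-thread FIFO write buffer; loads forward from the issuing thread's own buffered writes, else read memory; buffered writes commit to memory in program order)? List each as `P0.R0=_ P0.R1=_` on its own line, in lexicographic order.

outcome vector order: (P0.R0,P0.R1)
|TSO outcomes| = 3

P0.R0=0 P0.R1=0
P0.R0=0 P0.R1=1
P0.R0=1 P0.R1=1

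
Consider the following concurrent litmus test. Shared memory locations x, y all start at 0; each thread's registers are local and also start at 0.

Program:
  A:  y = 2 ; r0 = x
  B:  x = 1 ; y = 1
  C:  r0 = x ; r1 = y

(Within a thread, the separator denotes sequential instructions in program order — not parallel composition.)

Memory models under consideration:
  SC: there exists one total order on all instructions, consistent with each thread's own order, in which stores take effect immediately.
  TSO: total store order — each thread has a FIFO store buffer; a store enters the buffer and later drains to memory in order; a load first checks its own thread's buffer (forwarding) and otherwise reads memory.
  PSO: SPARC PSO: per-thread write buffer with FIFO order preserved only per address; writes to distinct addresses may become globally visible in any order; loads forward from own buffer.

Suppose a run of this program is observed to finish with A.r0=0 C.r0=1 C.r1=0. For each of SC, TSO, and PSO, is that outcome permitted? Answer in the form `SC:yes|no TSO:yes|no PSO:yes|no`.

SC:no TSO:yes PSO:yes

outcome vector order: (A.r0,C.r0,C.r1)
under SC → 0/0/0; 0/0/1; 0/0/2; 0/1/1; 0/1/2; 1/0/0; 1/0/1; 1/0/2; 1/1/0; 1/1/1; 1/1/2
under TSO → 0/0/0; 0/0/1; 0/0/2; 0/1/0; 0/1/1; 0/1/2; 1/0/0; 1/0/1; 1/0/2; 1/1/0; 1/1/1; 1/1/2
under PSO → 0/0/0; 0/0/1; 0/0/2; 0/1/0; 0/1/1; 0/1/2; 1/0/0; 1/0/1; 1/0/2; 1/1/0; 1/1/1; 1/1/2
target 0/1/0 ∈ {TSO,PSO}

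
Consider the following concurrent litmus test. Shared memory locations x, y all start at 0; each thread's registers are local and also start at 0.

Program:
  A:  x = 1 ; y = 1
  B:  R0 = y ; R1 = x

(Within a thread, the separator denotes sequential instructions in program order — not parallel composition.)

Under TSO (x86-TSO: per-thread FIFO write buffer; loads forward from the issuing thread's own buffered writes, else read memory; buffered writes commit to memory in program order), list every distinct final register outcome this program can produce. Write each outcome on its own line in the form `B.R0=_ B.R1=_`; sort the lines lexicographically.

B.R0=0 B.R1=0
B.R0=0 B.R1=1
B.R0=1 B.R1=1

outcome vector order: (B.R0,B.R1)
|TSO outcomes| = 3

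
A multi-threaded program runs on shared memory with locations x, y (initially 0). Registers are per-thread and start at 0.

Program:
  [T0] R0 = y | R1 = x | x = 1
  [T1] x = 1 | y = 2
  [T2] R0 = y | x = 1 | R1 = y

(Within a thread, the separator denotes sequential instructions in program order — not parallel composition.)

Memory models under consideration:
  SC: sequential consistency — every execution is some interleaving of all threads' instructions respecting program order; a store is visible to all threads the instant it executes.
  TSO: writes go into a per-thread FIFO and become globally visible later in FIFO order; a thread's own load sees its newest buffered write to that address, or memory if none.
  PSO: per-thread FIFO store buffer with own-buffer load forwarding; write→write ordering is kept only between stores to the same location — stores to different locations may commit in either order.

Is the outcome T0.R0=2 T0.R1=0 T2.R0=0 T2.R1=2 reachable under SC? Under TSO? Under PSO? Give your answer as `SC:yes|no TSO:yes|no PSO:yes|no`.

outcome vector order: (T0.R0,T0.R1,T2.R0,T2.R1)
SC (9): 0/0/0/0; 0/0/0/2; 0/0/2/2; 0/1/0/0; 0/1/0/2; 0/1/2/2; 2/1/0/0; 2/1/0/2; 2/1/2/2
TSO (9): 0/0/0/0; 0/0/0/2; 0/0/2/2; 0/1/0/0; 0/1/0/2; 0/1/2/2; 2/1/0/0; 2/1/0/2; 2/1/2/2
PSO (12): 0/0/0/0; 0/0/0/2; 0/0/2/2; 0/1/0/0; 0/1/0/2; 0/1/2/2; 2/0/0/0; 2/0/0/2; 2/0/2/2; 2/1/0/0; 2/1/0/2; 2/1/2/2
target 2/0/0/2 ∈ {PSO}

SC:no TSO:no PSO:yes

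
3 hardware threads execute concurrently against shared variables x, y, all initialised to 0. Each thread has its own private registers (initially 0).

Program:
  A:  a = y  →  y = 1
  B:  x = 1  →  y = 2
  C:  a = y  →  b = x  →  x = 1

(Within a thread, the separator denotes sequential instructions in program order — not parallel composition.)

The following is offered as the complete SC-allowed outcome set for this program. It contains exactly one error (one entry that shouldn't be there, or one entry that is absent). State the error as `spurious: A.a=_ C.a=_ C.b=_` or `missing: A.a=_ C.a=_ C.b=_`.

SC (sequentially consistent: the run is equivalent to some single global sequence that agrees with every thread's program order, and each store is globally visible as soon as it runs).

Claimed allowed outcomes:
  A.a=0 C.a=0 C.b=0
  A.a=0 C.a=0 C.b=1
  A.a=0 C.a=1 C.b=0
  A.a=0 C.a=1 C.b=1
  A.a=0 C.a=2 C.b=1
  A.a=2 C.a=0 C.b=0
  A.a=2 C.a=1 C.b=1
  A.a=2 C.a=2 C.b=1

missing: A.a=2 C.a=0 C.b=1

outcome vector order: (A.a,C.a,C.b)
SC (9): 0/0/0, 0/0/1, 0/1/0, 0/1/1, 0/2/1, 2/0/0, 2/0/1, 2/1/1, 2/2/1
SC∖claimed = {2/0/1}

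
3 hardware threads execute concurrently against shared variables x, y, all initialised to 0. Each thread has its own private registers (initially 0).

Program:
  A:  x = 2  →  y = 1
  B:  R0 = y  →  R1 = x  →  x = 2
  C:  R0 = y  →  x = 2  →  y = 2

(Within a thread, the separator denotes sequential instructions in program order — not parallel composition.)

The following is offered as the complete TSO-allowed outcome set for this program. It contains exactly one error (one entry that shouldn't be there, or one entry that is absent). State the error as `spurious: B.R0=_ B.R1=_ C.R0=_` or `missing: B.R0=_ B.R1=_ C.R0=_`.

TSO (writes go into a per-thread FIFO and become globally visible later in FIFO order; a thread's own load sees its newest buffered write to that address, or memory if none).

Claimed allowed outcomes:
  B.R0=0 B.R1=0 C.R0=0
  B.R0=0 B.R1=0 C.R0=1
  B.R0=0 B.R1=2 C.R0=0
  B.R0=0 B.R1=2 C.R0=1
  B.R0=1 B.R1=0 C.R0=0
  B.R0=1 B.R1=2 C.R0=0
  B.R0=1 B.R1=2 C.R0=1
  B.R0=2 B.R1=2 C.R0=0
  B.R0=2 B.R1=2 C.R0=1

spurious: B.R0=1 B.R1=0 C.R0=0

outcome vector order: (B.R0,B.R1,C.R0)
TSO: 8 outcomes — {<0 0 0>; <0 0 1>; <0 2 0>; <0 2 1>; <1 2 0>; <1 2 1>; <2 2 0>; <2 2 1>}
claimed∖TSO = {<1 0 0>}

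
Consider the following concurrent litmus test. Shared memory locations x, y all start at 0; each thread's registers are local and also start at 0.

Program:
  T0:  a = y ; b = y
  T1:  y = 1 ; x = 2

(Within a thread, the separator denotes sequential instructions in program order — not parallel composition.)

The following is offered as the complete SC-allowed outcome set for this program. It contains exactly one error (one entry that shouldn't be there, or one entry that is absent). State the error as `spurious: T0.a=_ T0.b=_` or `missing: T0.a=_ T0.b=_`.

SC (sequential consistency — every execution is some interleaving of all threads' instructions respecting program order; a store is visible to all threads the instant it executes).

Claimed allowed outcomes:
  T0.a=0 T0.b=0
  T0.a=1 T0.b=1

outcome vector order: (T0.a,T0.b)
[SC] allowed = {0/0 0/1 1/1}
SC∖claimed = {0/1}

missing: T0.a=0 T0.b=1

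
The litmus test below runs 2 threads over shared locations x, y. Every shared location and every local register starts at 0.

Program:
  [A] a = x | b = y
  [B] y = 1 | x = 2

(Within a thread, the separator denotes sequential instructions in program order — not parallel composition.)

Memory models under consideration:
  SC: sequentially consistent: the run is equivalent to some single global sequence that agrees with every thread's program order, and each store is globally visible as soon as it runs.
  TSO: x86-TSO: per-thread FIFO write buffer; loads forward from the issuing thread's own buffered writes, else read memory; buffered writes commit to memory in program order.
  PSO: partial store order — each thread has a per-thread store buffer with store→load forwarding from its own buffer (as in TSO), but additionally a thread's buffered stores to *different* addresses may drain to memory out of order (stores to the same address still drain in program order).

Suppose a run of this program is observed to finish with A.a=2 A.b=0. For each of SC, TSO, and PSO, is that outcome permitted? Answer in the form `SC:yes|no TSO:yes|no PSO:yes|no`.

outcome vector order: (A.a,A.b)
SC: 3 outcomes — {00, 01, 21}
TSO: 3 outcomes — {00, 01, 21}
PSO: 4 outcomes — {00, 01, 20, 21}
target 20 ∈ {PSO}

SC:no TSO:no PSO:yes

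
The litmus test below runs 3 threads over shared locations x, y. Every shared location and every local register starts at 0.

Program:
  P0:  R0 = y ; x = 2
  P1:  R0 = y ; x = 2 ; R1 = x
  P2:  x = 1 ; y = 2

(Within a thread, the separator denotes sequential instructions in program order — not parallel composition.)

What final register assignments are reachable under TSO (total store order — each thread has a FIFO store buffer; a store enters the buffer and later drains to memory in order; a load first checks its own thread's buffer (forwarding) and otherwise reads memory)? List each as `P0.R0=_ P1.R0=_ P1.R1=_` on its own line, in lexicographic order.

outcome vector order: (P0.R0,P1.R0,P1.R1)
|TSO outcomes| = 6

P0.R0=0 P1.R0=0 P1.R1=1
P0.R0=0 P1.R0=0 P1.R1=2
P0.R0=0 P1.R0=2 P1.R1=2
P0.R0=2 P1.R0=0 P1.R1=1
P0.R0=2 P1.R0=0 P1.R1=2
P0.R0=2 P1.R0=2 P1.R1=2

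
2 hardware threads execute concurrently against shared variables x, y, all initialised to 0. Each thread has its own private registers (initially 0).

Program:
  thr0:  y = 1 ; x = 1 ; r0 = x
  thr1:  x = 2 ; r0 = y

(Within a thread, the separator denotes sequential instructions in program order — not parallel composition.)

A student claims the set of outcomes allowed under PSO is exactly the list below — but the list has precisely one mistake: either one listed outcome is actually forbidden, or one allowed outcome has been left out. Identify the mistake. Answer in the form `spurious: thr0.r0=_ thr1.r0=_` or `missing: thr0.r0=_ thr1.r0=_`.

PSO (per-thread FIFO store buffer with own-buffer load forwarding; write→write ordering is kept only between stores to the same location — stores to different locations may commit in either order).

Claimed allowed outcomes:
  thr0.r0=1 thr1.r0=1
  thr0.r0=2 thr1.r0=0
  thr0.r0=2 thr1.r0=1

missing: thr0.r0=1 thr1.r0=0

outcome vector order: (thr0.r0,thr1.r0)
PSO (4): (1,0) (1,1) (2,0) (2,1)
PSO∖claimed = {(1,0)}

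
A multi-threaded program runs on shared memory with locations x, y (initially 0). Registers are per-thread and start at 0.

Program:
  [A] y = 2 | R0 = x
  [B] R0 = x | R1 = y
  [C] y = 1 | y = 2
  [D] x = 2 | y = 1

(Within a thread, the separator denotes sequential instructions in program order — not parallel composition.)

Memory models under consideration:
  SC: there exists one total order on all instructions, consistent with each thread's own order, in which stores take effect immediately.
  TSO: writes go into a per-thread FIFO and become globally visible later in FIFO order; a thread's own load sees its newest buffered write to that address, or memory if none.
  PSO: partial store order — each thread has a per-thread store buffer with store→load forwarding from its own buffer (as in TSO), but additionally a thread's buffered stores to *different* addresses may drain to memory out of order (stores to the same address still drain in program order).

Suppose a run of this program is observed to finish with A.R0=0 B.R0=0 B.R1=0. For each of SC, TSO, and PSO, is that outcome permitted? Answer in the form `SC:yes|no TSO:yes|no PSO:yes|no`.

SC:yes TSO:yes PSO:yes

outcome vector order: (A.R0,B.R0,B.R1)
[SC] allowed = {(0,0,0); (0,0,1); (0,0,2); (0,2,1); (0,2,2); (2,0,0); (2,0,1); (2,0,2); (2,2,0); (2,2,1); (2,2,2)}
[TSO] allowed = {(0,0,0); (0,0,1); (0,0,2); (0,2,0); (0,2,1); (0,2,2); (2,0,0); (2,0,1); (2,0,2); (2,2,0); (2,2,1); (2,2,2)}
[PSO] allowed = {(0,0,0); (0,0,1); (0,0,2); (0,2,0); (0,2,1); (0,2,2); (2,0,0); (2,0,1); (2,0,2); (2,2,0); (2,2,1); (2,2,2)}
target (0,0,0) ∈ {SC,TSO,PSO}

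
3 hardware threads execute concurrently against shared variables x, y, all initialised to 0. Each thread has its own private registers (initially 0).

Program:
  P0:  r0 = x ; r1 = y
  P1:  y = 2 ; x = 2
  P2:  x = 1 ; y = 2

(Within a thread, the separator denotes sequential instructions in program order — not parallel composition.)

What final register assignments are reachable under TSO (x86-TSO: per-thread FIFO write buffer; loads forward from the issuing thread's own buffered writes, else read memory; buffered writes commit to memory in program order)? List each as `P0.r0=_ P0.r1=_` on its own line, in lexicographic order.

P0.r0=0 P0.r1=0
P0.r0=0 P0.r1=2
P0.r0=1 P0.r1=0
P0.r0=1 P0.r1=2
P0.r0=2 P0.r1=2

outcome vector order: (P0.r0,P0.r1)
|TSO outcomes| = 5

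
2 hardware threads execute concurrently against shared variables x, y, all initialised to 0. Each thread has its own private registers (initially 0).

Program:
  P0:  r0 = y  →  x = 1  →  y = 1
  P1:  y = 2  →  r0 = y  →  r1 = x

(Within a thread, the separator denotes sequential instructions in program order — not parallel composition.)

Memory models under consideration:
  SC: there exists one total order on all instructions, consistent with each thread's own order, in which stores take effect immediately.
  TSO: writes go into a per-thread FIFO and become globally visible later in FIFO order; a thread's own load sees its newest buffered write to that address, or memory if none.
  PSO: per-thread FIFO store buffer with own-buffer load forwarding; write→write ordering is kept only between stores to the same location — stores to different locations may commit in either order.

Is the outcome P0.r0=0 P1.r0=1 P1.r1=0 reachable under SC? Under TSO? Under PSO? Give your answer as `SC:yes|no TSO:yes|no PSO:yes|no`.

SC:no TSO:no PSO:yes

outcome vector order: (P0.r0,P1.r0,P1.r1)
SC: 6 outcomes — {(0,1,1); (0,2,0); (0,2,1); (2,1,1); (2,2,0); (2,2,1)}
TSO: 6 outcomes — {(0,1,1); (0,2,0); (0,2,1); (2,1,1); (2,2,0); (2,2,1)}
PSO: 8 outcomes — {(0,1,0); (0,1,1); (0,2,0); (0,2,1); (2,1,0); (2,1,1); (2,2,0); (2,2,1)}
target (0,1,0) ∈ {PSO}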